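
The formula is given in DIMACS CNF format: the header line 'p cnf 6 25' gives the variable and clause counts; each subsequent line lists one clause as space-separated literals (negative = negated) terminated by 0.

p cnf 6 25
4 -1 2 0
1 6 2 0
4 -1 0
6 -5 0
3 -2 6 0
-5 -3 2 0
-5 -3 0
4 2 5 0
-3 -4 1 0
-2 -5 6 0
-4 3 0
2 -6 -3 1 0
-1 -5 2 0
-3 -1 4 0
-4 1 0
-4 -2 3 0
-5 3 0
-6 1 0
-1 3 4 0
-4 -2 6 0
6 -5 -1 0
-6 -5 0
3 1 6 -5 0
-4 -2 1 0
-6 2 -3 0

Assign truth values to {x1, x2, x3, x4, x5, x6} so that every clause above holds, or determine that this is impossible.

x1=True,  x2=True,  x3=True,  x4=True,  x5=False,  x6=True

Branch on x4: set x4 = True.
Unit clause (x3) forces x3 = True.
Unit clause (¬x5) forces x5 = False.
Unit clause (x1) forces x1 = True.
Branch on x2: set x2 = True.
Unit clause (x6) forces x6 = True.
All clauses are satisfied.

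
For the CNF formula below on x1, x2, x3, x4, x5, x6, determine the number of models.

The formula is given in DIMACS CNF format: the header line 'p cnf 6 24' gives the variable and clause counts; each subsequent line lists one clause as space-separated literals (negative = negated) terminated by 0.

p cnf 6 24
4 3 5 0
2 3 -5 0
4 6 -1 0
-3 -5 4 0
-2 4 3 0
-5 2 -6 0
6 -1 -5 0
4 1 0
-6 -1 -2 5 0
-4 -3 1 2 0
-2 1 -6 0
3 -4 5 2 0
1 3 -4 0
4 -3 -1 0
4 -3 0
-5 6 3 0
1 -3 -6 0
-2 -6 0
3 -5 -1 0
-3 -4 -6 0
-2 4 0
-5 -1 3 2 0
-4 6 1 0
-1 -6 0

3

There are 2^6 = 64 truth assignments over (x1, x2, x3, x4, x5, x6).
Split on x5. With x5 = True, the clauses containing x5 are satisfied and ¬x5 drops from the rest; 0 of the 2^5 = 32 assignments to the other variables satisfy what remains.
With x5 = False, by the same count on the reduced clause set, 3 assignments work.
(One model: x1=T, x2=F, x3=T, x4=T, x5=F, x6=F.)
Total: 0 + 3 = 3.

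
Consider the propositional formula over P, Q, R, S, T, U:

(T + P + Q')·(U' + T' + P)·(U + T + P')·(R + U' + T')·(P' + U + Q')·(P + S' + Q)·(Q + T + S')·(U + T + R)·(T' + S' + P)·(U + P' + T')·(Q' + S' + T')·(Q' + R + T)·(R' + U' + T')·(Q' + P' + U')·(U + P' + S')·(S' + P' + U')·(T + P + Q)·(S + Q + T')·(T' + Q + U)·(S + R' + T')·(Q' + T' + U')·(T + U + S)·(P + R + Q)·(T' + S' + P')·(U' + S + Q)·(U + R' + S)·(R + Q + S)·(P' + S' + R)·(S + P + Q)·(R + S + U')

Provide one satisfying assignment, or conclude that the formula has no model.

P ↦ 0, Q ↦ 1, R ↦ 0, S ↦ 0, T ↦ 1, U ↦ 0

Case T = 1:
Case U = 0:
Unit clause (P') forces P = 0.
Unit clause (S') forces S = 0.
Unit clause (Q) forces Q = 1.
Unit clause (R') forces R = 0.
This assignment satisfies each clause.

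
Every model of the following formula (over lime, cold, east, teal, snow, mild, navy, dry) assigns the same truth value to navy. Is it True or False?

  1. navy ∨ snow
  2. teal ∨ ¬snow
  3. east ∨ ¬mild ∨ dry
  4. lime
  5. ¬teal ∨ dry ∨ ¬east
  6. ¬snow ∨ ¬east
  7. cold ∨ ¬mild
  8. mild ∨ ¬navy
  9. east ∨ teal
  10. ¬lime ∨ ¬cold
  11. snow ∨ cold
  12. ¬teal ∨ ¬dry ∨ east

Suppose navy = True.
From the singleton clause (lime), lime = True.
From the singleton clause (mild), mild = True.
From the singleton clause (cold), cold = True.
But (¬cold) is also a unit clause — contradiction.
So every satisfying assignment has navy = False.

False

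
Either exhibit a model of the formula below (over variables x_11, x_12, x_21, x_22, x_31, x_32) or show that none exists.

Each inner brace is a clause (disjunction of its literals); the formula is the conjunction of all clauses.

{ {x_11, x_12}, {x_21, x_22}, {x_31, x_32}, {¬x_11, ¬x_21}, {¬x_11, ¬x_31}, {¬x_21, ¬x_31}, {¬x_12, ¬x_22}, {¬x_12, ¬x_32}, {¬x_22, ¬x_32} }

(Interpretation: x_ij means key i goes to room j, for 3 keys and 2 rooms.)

UNSATISFIABLE

Case x_11 = True:
(¬x_21) alone gives x_21 = False.
(x_22) alone gives x_22 = True.
(¬x_31) alone gives x_31 = False.
(x_32) alone gives x_32 = True.
Now (¬x_32) is unsatisfied and unit — conflict.
So x_11 must be the other value — set x_11 = False.
(x_12) alone gives x_12 = True.
(¬x_22) alone gives x_22 = False.
(x_21) alone gives x_21 = True.
(¬x_31) alone gives x_31 = False.
(x_32) alone gives x_32 = True.
Now (¬x_32) is unsatisfied and unit — conflict.
Both values of x_11 lead to a conflict.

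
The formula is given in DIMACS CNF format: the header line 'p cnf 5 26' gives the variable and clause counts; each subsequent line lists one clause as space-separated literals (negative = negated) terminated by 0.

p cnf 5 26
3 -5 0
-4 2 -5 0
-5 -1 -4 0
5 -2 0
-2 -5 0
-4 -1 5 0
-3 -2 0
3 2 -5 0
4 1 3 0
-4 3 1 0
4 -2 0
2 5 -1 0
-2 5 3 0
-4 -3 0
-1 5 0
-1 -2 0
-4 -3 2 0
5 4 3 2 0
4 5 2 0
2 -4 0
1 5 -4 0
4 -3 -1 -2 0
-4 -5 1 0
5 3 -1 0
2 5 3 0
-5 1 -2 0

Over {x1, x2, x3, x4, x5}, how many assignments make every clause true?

2

There are 2^5 = 32 truth assignments over (x1, x2, x3, x4, x5).
Split on x2. With x2 = True, the clauses containing x2 are satisfied and ¬x2 drops from the rest; 0 of the 2^4 = 16 assignments to the other variables satisfy what remains.
With x2 = False, by the same count on the reduced clause set, 2 assignments work.
(One model: x1=F, x2=F, x3=T, x4=F, x5=T.)
Total: 0 + 2 = 2.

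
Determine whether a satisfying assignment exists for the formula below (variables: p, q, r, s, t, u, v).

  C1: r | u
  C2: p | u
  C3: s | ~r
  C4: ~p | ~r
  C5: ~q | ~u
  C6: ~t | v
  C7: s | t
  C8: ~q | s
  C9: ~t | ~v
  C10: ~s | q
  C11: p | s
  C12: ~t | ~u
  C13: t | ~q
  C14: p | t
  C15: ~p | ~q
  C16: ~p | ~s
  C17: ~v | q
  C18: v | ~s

No, unsatisfiable

Try r = 1.
The clause (s) is unit, so s = 1.
The clause (~p) is unit, so p = 0.
The clause (u) is unit, so u = 1.
The clause (~q) is unit, so q = 0.
Now (q) is unsatisfied and unit — conflict.
So r must be the other value — set r = 0.
The clause (u) is unit, so u = 1.
The clause (~q) is unit, so q = 0.
The clause (~s) is unit, so s = 0.
The clause (t) is unit, so t = 1.
Now (~t) is unsatisfied and unit — conflict.
Either choice for r ends in contradiction.
No assignment satisfies every clause.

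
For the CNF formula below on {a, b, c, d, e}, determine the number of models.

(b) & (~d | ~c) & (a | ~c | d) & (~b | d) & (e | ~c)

There are 2^5 = 32 truth assignments over (a, b, c, d, e).
Split on d. With d = 1, the clauses containing d are satisfied and ~d drops from the rest; 4 of the 2^4 = 16 assignments to the other variables satisfy what remains.
With d = 0, by the same count on the reduced clause set, 0 assignments work.
(One model: a=F, b=T, c=F, d=T, e=F.)
Total: 4 + 0 = 4.

4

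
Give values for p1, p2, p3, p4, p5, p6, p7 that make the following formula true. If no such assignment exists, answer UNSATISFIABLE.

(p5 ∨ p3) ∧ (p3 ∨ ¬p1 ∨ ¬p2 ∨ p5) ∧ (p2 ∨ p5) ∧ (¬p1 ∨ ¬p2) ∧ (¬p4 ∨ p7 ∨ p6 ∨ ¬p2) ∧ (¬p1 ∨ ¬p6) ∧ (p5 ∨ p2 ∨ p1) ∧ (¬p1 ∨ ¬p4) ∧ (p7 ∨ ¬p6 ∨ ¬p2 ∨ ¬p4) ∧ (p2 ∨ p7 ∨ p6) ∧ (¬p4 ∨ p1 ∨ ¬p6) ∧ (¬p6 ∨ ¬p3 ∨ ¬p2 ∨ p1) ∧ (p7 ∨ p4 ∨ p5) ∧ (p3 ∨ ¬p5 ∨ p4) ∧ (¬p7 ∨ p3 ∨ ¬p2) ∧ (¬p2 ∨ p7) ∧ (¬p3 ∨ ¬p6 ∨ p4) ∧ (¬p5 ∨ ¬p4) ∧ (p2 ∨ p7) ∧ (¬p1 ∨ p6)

p1=False; p2=True; p3=True; p4=False; p5=True; p6=False; p7=True

Try p5 = True.
The clause (¬p4) is unit, so p4 = False.
The clause (p3) is unit, so p3 = True.
The clause (¬p6) is unit, so p6 = False.
The clause (¬p1) is unit, so p1 = False.
Try p2 = True.
The clause (p7) is unit, so p7 = True.
All clauses are satisfied.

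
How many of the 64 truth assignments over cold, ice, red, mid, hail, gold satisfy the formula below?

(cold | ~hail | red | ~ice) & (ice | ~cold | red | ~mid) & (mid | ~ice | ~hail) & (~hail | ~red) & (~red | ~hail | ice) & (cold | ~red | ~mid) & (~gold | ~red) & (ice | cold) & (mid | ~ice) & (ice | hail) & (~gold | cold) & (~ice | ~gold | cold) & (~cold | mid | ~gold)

There are 2^6 = 64 truth assignments over (cold, ice, red, mid, hail, gold).
Split on red. With red = 1, the clauses containing red are satisfied and ~red drops from the rest; 1 of the 2^5 = 32 assignments to the other variables satisfy what remains.
With red = 0, by the same count on the reduced clause set, 6 assignments work.
(One model: cold=F, ice=T, red=F, mid=T, hail=F, gold=F.)
Total: 1 + 6 = 7.

7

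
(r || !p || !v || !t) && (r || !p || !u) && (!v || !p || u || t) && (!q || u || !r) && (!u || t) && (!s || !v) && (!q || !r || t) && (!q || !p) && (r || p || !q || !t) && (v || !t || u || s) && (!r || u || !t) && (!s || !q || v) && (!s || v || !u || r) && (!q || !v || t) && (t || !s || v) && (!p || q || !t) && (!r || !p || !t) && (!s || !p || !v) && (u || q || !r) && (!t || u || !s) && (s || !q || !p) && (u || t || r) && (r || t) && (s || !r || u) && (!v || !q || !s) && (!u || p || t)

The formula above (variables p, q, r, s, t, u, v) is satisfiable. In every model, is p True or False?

Suppose p = true.
The clause (!q) is unit, so q = false.
The clause (!t) is unit, so t = false.
The clause (!u) is unit, so u = false.
The clause (!v) is unit, so v = false.
The clause (!s) is unit, so s = false.
The clause (!r) is unit, so r = false.
Now (r) is unsatisfied and unit — conflict.
So every satisfying assignment has p = False.

False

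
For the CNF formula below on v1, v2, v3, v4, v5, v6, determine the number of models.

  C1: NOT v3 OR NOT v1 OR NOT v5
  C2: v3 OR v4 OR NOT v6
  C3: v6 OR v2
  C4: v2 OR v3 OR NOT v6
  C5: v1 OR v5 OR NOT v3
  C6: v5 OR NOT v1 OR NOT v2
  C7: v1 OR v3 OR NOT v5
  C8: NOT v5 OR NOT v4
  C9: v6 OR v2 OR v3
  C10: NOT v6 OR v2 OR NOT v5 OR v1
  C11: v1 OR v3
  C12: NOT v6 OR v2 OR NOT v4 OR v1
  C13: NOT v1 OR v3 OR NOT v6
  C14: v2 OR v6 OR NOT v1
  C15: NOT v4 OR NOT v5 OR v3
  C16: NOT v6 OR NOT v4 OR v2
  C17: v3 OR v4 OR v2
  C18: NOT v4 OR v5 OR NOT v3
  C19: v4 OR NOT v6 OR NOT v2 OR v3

There are 2^6 = 64 truth assignments over (v1, v2, v3, v4, v5, v6).
Split on v2. With v2 = true, the clauses containing v2 are satisfied and NOT v2 drops from the rest; 3 of the 2^5 = 32 assignments to the other variables satisfy what remains.
With v2 = false, by the same count on the reduced clause set, 1 assignment works.
(One model: v1=F, v2=T, v3=T, v4=F, v5=T, v6=F.)
Total: 3 + 1 = 4.

4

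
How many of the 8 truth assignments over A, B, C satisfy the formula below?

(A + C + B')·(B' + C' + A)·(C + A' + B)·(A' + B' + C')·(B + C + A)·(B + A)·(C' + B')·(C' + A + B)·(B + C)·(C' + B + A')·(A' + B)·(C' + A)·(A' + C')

1

There are 2^3 = 8 truth assignments over (A, B, C).
Split on B. With B = 1, the clauses containing B are satisfied and B' drops from the rest; 1 of the 2^2 = 4 assignments to the other variables satisfy what remains.
With B = 0, by the same count on the reduced clause set, 0 assignments work.
Total: 1 + 0 = 1.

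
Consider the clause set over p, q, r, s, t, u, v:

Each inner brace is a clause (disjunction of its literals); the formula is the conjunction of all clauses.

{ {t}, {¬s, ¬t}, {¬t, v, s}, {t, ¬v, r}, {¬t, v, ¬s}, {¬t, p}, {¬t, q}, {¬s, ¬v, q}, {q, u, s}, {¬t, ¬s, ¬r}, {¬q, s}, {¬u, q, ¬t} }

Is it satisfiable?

No, unsatisfiable

Unit clause (t) forces t = True.
Unit clause (¬s) forces s = False.
Unit clause (v) forces v = True.
Unit clause (p) forces p = True.
Unit clause (q) forces q = True.
That conflicts with the unit clause (¬q).
No assignment satisfies every clause.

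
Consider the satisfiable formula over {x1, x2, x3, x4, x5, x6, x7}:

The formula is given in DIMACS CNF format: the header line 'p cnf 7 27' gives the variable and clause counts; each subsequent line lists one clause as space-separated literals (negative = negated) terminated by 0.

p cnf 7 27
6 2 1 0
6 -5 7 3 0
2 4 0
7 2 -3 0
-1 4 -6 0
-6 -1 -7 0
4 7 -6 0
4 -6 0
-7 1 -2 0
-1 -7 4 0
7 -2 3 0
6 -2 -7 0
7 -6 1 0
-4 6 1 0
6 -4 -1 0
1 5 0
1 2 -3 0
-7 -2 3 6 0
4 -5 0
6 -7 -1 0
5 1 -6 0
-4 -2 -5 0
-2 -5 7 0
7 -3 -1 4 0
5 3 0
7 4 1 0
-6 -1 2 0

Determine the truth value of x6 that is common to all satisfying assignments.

Suppose x6 = False.
Branch on x2: set x2 = True.
From the singleton clause (¬x7), x7 = False.
From the singleton clause (x3), x3 = True.
From the singleton clause (¬x5), x5 = False.
From the singleton clause (x1), x1 = True.
From the singleton clause (¬x4), x4 = False.
But (x4) is also a unit clause — contradiction.
Undo x2 and try x2 = False.
From the singleton clause (x1), x1 = True.
From the singleton clause (x4), x4 = True.
But (¬x4) is also a unit clause — contradiction.
Both values of x2 lead to a conflict.
So every satisfying assignment has x6 = True.

True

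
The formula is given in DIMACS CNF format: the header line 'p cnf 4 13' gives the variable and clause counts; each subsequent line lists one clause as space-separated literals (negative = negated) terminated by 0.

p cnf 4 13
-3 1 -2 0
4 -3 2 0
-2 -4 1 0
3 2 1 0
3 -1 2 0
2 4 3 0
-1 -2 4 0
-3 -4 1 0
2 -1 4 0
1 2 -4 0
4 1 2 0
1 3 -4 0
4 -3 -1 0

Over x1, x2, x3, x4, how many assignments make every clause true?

4

There are 2^4 = 16 truth assignments over (x1, x2, x3, x4).
Split on x1. With x1 = True, the clauses containing x1 are satisfied and ¬x1 drops from the rest; 3 of the 2^3 = 8 assignments to the other variables satisfy what remains.
With x1 = False, by the same count on the reduced clause set, 1 assignment works.
Total: 3 + 1 = 4.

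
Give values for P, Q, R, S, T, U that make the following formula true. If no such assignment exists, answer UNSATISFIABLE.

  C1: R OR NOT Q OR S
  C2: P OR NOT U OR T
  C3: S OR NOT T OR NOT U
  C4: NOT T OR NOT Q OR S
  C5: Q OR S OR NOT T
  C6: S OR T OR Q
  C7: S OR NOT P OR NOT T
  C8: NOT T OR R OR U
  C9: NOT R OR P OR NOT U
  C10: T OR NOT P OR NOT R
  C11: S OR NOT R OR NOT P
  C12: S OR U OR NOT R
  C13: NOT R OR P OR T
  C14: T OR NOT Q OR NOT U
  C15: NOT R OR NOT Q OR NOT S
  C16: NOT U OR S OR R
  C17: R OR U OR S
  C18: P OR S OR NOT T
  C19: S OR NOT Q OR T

Case R = false:
Case Q = true:
From the singleton clause (S), S = true.
Case T = true:
From the singleton clause (U), U = true.
No clause remains; P is free.

P: true, Q: true, R: false, S: true, T: true, U: true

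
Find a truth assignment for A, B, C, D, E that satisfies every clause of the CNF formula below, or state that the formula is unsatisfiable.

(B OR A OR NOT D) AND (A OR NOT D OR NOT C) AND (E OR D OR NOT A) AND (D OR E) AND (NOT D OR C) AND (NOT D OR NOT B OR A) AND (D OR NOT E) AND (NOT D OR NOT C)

UNSATISFIABLE

Try D = true.
(C) alone gives C = true.
Now (NOT C) is unsatisfied and unit — conflict.
That branch fails; take D = false instead.
(E) alone gives E = true.
Now (NOT E) is unsatisfied and unit — conflict.
Both values of D lead to a conflict.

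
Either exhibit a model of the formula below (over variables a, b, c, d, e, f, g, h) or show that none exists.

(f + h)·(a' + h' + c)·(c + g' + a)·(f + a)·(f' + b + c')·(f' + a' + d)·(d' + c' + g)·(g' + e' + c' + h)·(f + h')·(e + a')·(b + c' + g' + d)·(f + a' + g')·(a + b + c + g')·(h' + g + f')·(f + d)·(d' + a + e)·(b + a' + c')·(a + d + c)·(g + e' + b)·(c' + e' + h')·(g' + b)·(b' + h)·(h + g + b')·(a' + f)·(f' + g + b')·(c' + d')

Case f = 1:
Case b = 1:
(h) alone gives h = 1.
(g) alone gives g = 1.
Case a = 0:
(c) alone gives c = 1.
(e') alone gives e = 0.
(d') alone gives d = 0.
This assignment satisfies each clause.

a: 0, b: 1, c: 1, d: 0, e: 0, f: 1, g: 1, h: 1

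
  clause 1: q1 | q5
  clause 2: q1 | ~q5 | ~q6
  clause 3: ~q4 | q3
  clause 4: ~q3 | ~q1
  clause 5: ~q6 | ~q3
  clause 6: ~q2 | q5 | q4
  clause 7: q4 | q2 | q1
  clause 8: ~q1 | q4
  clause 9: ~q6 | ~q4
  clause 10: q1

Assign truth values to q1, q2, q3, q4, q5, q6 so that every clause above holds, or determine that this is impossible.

UNSATISFIABLE

(q1) alone gives q1 = 1.
(~q3) alone gives q3 = 0.
(~q4) alone gives q4 = 0.
That conflicts with the unit clause (q4).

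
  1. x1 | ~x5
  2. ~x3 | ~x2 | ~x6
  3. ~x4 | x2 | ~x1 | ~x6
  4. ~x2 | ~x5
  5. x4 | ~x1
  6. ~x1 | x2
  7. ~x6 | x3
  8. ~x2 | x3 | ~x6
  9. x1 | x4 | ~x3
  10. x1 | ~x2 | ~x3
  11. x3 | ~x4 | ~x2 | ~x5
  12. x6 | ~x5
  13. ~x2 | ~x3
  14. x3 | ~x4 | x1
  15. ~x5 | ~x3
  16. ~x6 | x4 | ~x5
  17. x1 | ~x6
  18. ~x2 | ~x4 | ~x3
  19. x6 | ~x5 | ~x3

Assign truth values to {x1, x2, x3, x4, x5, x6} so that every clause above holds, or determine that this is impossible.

Try x1 = 0.
The clause (~x5) is unit, so x5 = 0.
The clause (~x6) is unit, so x6 = 0.
Try x4 = 0.
The clause (~x3) is unit, so x3 = 0.
No clause remains; x2 is free.

x1: 0, x2: 1, x3: 0, x4: 0, x5: 0, x6: 0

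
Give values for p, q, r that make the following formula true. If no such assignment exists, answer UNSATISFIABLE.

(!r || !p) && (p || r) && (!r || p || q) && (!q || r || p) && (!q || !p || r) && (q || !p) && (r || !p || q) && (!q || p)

Suppose r = false.
The clause (p) is unit, so p = true.
The clause (!q) is unit, so q = false.
Now (q) is unsatisfied and unit — conflict.
Backtrack on r: now try r = true.
The clause (!p) is unit, so p = false.
The clause (q) is unit, so q = true.
Now (!q) is unsatisfied and unit — conflict.
Either choice for r ends in contradiction.

UNSATISFIABLE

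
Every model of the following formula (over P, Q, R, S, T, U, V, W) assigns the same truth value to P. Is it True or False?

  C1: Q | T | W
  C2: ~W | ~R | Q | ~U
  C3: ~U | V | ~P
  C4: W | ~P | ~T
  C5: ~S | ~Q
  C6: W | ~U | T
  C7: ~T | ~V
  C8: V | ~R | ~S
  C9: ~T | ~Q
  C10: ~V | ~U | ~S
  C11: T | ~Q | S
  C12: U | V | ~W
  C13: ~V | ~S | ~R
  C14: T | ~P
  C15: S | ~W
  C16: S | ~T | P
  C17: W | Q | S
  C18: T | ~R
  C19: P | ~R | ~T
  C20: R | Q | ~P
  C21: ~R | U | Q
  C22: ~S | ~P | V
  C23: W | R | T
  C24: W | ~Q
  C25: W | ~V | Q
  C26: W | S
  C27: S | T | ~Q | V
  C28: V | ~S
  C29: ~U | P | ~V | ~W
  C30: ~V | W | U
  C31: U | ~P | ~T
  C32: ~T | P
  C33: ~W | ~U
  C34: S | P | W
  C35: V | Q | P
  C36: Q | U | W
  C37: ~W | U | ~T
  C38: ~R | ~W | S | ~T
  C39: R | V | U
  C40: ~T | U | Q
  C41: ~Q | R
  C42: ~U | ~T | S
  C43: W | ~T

Suppose P = 1.
From the singleton clause (T), T = 1.
From the singleton clause (W), W = 1.
From the singleton clause (~V), V = 0.
From the singleton clause (~U), U = 0.
That conflicts with the unit clause (U).
So every satisfying assignment has P = False.

False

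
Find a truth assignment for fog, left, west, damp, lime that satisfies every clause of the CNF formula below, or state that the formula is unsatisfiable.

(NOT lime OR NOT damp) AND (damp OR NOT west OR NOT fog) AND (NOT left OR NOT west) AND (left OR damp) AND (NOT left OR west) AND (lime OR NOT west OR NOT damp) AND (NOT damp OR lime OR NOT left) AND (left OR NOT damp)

UNSATISFIABLE

Try lime = false.
Try left = false.
(damp) alone gives damp = true.
Now (NOT damp) is unsatisfied and unit — conflict.
So left must be the other value — set left = true.
(NOT west) alone gives west = false.
Now (west) is unsatisfied and unit — conflict.
Either choice for left ends in contradiction.
So lime must be the other value — set lime = true.
(NOT damp) alone gives damp = false.
(left) alone gives left = true.
(NOT west) alone gives west = false.
Now (west) is unsatisfied and unit — conflict.
Either choice for lime ends in contradiction.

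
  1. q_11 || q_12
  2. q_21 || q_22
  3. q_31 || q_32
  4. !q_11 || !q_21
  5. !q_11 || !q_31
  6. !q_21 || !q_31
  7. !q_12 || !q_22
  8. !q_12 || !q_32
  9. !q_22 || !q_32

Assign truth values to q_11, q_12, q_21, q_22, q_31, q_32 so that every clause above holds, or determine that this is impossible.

UNSATISFIABLE

Case q_11 = true:
(!q_21) alone gives q_21 = false.
(q_22) alone gives q_22 = true.
(!q_31) alone gives q_31 = false.
(q_32) alone gives q_32 = true.
That conflicts with the unit clause (!q_32).
That branch fails; take q_11 = false instead.
(q_12) alone gives q_12 = true.
(!q_22) alone gives q_22 = false.
(q_21) alone gives q_21 = true.
(!q_31) alone gives q_31 = false.
(q_32) alone gives q_32 = true.
That conflicts with the unit clause (!q_32).
Neither q_11 = true nor q_11 = false works.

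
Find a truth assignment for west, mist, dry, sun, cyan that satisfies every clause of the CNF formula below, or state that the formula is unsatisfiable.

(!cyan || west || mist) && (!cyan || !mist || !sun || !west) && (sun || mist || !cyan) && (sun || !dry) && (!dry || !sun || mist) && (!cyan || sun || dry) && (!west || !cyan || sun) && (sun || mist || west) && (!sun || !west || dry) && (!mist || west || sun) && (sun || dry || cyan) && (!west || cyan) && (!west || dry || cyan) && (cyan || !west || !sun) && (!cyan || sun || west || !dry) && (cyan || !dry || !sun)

west: false, mist: true, dry: false, sun: true, cyan: false

Case sun = true:
Case dry = false:
(!west) alone gives west = false.
Case cyan = false:
No clause remains; mist is free.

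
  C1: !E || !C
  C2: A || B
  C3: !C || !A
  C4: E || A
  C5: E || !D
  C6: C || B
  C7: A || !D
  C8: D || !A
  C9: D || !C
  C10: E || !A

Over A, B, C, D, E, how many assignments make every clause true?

There are 2^5 = 32 truth assignments over (A, B, C, D, E).
Split on D. With D = true, the clauses containing D are satisfied and !D drops from the rest; 1 of the 2^4 = 16 assignments to the other variables satisfy what remains.
With D = false, by the same count on the reduced clause set, 1 assignment works.
(One model: A=F, B=T, C=F, D=F, E=T.)
Total: 1 + 1 = 2.

2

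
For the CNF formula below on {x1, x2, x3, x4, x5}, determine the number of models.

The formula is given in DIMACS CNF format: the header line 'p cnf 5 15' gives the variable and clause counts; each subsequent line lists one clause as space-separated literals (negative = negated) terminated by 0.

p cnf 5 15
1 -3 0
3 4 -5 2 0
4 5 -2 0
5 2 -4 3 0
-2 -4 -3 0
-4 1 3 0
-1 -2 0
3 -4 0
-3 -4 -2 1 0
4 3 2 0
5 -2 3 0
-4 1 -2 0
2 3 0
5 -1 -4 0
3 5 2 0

There are 2^5 = 32 truth assignments over (x1, x2, x3, x4, x5).
Split on x1. With x1 = True, the clauses containing x1 are satisfied and ¬x1 drops from the rest; 3 of the 2^4 = 16 assignments to the other variables satisfy what remains.
With x1 = False, by the same count on the reduced clause set, 1 assignment works.
Total: 3 + 1 = 4.

4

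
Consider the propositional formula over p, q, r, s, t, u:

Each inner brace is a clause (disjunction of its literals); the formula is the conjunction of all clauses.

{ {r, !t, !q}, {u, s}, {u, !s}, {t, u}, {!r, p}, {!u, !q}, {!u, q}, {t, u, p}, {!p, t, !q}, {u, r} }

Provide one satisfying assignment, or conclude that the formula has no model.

UNSATISFIABLE

Suppose u = true.
(!q) alone gives q = false.
Now (q) is unsatisfied and unit — conflict.
That branch fails; take u = false instead.
(s) alone gives s = true.
Now (!s) is unsatisfied and unit — conflict.
Neither u = true nor u = false works.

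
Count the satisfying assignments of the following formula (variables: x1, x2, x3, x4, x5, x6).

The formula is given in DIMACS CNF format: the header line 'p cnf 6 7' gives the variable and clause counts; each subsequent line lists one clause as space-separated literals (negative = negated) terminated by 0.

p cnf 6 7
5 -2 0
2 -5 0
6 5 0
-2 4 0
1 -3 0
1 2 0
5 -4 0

8

There are 2^6 = 64 truth assignments over (x1, x2, x3, x4, x5, x6).
Split on x5. With x5 = True, the clauses containing x5 are satisfied and ¬x5 drops from the rest; 6 of the 2^5 = 32 assignments to the other variables satisfy what remains.
With x5 = False, by the same count on the reduced clause set, 2 assignments work.
Total: 6 + 2 = 8.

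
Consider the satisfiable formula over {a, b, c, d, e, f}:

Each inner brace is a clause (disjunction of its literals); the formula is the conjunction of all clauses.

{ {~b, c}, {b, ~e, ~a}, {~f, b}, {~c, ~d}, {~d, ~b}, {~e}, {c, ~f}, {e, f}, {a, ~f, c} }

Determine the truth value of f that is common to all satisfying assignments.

Suppose f = 0.
Unit clause (~e) forces e = 0.
That conflicts with the unit clause (e).
So every satisfying assignment has f = True.

True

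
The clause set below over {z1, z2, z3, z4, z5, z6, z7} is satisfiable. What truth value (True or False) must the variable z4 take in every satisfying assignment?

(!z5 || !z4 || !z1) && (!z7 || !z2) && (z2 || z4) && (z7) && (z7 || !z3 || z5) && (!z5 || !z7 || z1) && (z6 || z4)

Suppose z4 = false.
(z2) alone gives z2 = true.
(!z7) alone gives z7 = false.
But (z7) is also a unit clause — contradiction.
So every satisfying assignment has z4 = True.

True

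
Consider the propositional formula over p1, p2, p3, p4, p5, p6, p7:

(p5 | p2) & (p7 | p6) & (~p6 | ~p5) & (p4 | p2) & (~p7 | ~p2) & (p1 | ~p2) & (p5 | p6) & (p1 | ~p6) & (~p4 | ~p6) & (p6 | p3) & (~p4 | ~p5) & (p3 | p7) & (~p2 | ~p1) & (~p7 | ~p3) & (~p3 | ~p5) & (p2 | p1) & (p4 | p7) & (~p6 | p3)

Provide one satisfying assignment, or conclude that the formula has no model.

UNSATISFIABLE

Try p5 = 1.
From the singleton clause (~p6), p6 = 0.
From the singleton clause (p7), p7 = 1.
From the singleton clause (~p2), p2 = 0.
From the singleton clause (p4), p4 = 1.
Now (~p4) is unsatisfied and unit — conflict.
So p5 must be the other value — set p5 = 0.
From the singleton clause (p2), p2 = 1.
From the singleton clause (~p7), p7 = 0.
From the singleton clause (p6), p6 = 1.
From the singleton clause (p1), p1 = 1.
Now (~p1) is unsatisfied and unit — conflict.
Neither p5 = 1 nor p5 = 0 works.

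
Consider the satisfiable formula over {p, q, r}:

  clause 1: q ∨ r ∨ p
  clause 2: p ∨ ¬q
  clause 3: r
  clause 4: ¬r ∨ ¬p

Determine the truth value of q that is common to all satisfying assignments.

False

Suppose q = True.
From the singleton clause (p), p = True.
From the singleton clause (r), r = True.
But (¬r) is also a unit clause — contradiction.
So every satisfying assignment has q = False.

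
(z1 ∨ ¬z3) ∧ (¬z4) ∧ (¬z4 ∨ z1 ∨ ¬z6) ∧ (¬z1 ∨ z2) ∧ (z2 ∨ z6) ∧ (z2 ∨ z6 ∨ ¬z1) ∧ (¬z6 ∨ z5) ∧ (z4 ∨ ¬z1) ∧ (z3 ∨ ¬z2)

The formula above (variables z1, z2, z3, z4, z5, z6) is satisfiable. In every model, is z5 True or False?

Suppose z5 = False.
The clause (¬z4) is unit, so z4 = False.
The clause (¬z6) is unit, so z6 = False.
The clause (z2) is unit, so z2 = True.
The clause (¬z1) is unit, so z1 = False.
The clause (¬z3) is unit, so z3 = False.
But (z3) is also a unit clause — contradiction.
So every satisfying assignment has z5 = True.

True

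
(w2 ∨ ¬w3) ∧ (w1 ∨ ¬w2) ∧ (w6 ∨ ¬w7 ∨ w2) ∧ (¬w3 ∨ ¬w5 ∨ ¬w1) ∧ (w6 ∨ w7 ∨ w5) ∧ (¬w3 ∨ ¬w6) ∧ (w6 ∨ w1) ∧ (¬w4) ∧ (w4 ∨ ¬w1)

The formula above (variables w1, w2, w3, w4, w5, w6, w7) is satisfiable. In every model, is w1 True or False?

False

Suppose w1 = True.
From the singleton clause (¬w4), w4 = False.
That conflicts with the unit clause (w4).
So every satisfying assignment has w1 = False.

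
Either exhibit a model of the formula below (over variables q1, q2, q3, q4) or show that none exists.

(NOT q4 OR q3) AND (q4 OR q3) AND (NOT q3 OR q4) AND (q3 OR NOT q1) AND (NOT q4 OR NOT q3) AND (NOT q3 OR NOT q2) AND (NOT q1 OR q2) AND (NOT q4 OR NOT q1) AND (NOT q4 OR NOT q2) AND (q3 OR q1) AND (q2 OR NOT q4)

UNSATISFIABLE

Case q4 = false:
(q3) alone gives q3 = true.
But (NOT q3) is also a unit clause — contradiction.
Undo q4 and try q4 = true.
(q3) alone gives q3 = true.
But (NOT q3) is also a unit clause — contradiction.
Neither q4 = true nor q4 = false works.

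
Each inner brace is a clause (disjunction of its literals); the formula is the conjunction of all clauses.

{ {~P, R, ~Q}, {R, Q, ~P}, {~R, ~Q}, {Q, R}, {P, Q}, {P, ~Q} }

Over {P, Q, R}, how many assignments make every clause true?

1

There are 2^3 = 8 truth assignments over (P, Q, R).
Check each against the 6 clauses (columns in the order P, Q, R):
  F F F  ✗ fails (Q | R)
  F F T  ✗ fails (P | Q)
  F T F  ✗ fails (P | ~Q)
  F T T  ✗ fails (~R | ~Q)
  T F F  ✗ fails (R | Q | ~P)
  T F T  ✓ satisfies all
  T T F  ✗ fails (~P | R | ~Q)
  T T T  ✗ fails (~R | ~Q)
1 of the 8 rows is a model.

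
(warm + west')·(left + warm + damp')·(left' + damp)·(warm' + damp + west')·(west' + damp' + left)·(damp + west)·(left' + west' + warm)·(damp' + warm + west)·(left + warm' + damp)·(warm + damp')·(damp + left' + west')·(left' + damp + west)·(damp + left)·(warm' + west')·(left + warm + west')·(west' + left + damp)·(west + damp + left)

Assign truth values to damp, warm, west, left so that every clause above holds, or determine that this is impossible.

Try warm = 1.
The clause (west') is unit, so west = 0.
The clause (damp) is unit, so damp = 1.
No clause remains; left is free.

damp=1,  warm=1,  west=0,  left=0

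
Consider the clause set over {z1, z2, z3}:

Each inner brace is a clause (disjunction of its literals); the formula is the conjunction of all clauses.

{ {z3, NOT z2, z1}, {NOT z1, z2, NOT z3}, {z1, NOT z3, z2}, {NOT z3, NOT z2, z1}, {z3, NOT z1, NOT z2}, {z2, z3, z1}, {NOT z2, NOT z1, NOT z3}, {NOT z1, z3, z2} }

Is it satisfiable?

Branch on z3: set z3 = true.
Branch on z1: set z1 = false.
(z2) alone gives z2 = true.
Now (NOT z2) is unsatisfied and unit — conflict.
Undo z1 and try z1 = true.
(z2) alone gives z2 = true.
Now (NOT z2) is unsatisfied and unit — conflict.
Either choice for z1 ends in contradiction.
Undo z3 and try z3 = false.
Branch on z2: set z2 = false.
(z1) alone gives z1 = true.
Now (NOT z1) is unsatisfied and unit — conflict.
Undo z2 and try z2 = true.
(z1) alone gives z1 = true.
Now (NOT z1) is unsatisfied and unit — conflict.
Either choice for z2 ends in contradiction.
Either choice for z3 ends in contradiction.
No assignment satisfies every clause.

No, unsatisfiable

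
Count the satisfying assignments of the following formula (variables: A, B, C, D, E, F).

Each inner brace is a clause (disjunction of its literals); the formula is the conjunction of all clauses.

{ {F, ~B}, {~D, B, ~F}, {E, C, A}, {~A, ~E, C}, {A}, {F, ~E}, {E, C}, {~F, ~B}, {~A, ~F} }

There are 2^6 = 64 truth assignments over (A, B, C, D, E, F).
Split on A. With A = 1, the clauses containing A are satisfied and ~A drops from the rest; 2 of the 2^5 = 32 assignments to the other variables satisfy what remains.
With A = 0, by the same count on the reduced clause set, 0 assignments work.
(One model: A=T, B=F, C=T, D=F, E=F, F=F.)
Total: 2 + 0 = 2.

2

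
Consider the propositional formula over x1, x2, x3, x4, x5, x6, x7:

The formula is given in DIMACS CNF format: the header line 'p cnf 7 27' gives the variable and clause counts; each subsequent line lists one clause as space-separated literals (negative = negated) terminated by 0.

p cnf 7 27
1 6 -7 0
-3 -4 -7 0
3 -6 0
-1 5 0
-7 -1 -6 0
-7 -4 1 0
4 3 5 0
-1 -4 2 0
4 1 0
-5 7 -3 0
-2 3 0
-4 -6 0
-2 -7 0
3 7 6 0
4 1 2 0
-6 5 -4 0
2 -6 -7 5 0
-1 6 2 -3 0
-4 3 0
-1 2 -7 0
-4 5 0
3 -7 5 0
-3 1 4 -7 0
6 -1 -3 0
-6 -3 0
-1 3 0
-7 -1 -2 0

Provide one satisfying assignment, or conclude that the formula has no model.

UNSATISFIABLE

Case x3 = True:
Unit clause (¬x6) forces x6 = False.
Unit clause (¬x1) forces x1 = False.
Unit clause (¬x7) forces x7 = False.
Unit clause (x4) forces x4 = True.
Unit clause (¬x5) forces x5 = False.
But (x5) is also a unit clause — contradiction.
Undo x3 and try x3 = False.
Unit clause (¬x6) forces x6 = False.
Unit clause (¬x2) forces x2 = False.
Unit clause (x7) forces x7 = True.
Unit clause (x1) forces x1 = True.
But (¬x1) is also a unit clause — contradiction.
Either choice for x3 ends in contradiction.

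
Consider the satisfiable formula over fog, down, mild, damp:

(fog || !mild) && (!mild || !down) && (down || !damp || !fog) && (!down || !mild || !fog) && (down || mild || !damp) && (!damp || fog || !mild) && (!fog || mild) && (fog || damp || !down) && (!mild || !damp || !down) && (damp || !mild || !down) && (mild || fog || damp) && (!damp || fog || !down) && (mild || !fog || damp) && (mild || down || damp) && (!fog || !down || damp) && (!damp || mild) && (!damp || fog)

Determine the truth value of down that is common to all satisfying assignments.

False

Suppose down = true.
The clause (!mild) is unit, so mild = false.
The clause (!fog) is unit, so fog = false.
The clause (damp) is unit, so damp = true.
Now (!damp) is unsatisfied and unit — conflict.
So every satisfying assignment has down = False.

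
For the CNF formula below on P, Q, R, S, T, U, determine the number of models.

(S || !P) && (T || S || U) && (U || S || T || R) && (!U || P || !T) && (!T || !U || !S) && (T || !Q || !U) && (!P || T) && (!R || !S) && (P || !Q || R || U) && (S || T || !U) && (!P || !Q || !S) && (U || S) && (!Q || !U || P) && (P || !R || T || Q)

4

There are 2^6 = 64 truth assignments over (P, Q, R, S, T, U).
Split on U. With U = true, the clauses containing U are satisfied and !U drops from the rest; 1 of the 2^5 = 32 assignments to the other variables satisfy what remains.
With U = false, by the same count on the reduced clause set, 3 assignments work.
Total: 1 + 3 = 4.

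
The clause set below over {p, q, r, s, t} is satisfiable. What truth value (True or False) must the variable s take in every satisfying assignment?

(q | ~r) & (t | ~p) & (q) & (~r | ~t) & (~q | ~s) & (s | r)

False

Suppose s = 1.
From the singleton clause (q), q = 1.
That conflicts with the unit clause (~q).
So every satisfying assignment has s = False.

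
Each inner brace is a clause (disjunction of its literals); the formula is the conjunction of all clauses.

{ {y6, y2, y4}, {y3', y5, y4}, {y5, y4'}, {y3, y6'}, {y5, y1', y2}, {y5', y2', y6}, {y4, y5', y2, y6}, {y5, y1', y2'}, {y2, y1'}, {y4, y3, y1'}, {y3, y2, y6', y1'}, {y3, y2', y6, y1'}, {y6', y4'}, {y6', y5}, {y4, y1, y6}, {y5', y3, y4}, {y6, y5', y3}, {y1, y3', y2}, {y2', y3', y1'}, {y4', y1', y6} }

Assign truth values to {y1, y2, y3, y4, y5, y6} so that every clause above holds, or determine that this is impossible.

y1=0, y2=1, y3=1, y4=0, y5=1, y6=1

Suppose y5 = 1.
Suppose y3 = 1.
Suppose y2 = 1.
(y6) alone gives y6 = 1.
(y4') alone gives y4 = 0.
(y1') alone gives y1 = 0.
Every clause now holds.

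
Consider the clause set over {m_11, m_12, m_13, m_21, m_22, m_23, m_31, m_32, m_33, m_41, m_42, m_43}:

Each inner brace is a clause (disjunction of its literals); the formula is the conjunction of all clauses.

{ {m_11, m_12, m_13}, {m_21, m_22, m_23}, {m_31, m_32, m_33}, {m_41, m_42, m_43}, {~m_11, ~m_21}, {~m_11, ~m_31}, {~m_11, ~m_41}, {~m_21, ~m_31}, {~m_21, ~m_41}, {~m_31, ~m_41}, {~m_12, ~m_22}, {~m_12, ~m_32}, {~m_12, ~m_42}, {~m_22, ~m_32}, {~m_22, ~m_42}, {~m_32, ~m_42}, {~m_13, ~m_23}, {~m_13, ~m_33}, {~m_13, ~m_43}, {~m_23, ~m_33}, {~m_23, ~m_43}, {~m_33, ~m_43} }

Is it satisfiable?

No

Try m_11 = 0.
Try m_12 = 1.
From the singleton clause (~m_22), m_22 = 0.
From the singleton clause (~m_32), m_32 = 0.
From the singleton clause (~m_42), m_42 = 0.
Try m_21 = 1.
From the singleton clause (~m_31), m_31 = 0.
From the singleton clause (m_33), m_33 = 1.
From the singleton clause (~m_41), m_41 = 0.
From the singleton clause (m_43), m_43 = 1.
But (~m_43) is also a unit clause — contradiction.
That branch fails; take m_21 = 0 instead.
From the singleton clause (m_23), m_23 = 1.
From the singleton clause (~m_13), m_13 = 0.
From the singleton clause (~m_33), m_33 = 0.
From the singleton clause (m_31), m_31 = 1.
From the singleton clause (~m_41), m_41 = 0.
From the singleton clause (m_43), m_43 = 1.
But (~m_43) is also a unit clause — contradiction.
Both values of m_21 lead to a conflict.
That branch fails; take m_12 = 0 instead.
From the singleton clause (m_13), m_13 = 1.
From the singleton clause (~m_23), m_23 = 0.
From the singleton clause (~m_33), m_33 = 0.
From the singleton clause (~m_43), m_43 = 0.
Try m_21 = 1.
From the singleton clause (~m_31), m_31 = 0.
From the singleton clause (m_32), m_32 = 1.
From the singleton clause (~m_41), m_41 = 0.
From the singleton clause (m_42), m_42 = 1.
But (~m_42) is also a unit clause — contradiction.
That branch fails; take m_21 = 0 instead.
From the singleton clause (m_22), m_22 = 1.
From the singleton clause (~m_32), m_32 = 0.
From the singleton clause (m_31), m_31 = 1.
From the singleton clause (~m_41), m_41 = 0.
From the singleton clause (m_42), m_42 = 1.
But (~m_42) is also a unit clause — contradiction.
Both values of m_21 lead to a conflict.
Both values of m_12 lead to a conflict.
That branch fails; take m_11 = 1 instead.
From the singleton clause (~m_21), m_21 = 0.
From the singleton clause (~m_31), m_31 = 0.
From the singleton clause (~m_41), m_41 = 0.
Try m_22 = 1.
From the singleton clause (~m_12), m_12 = 0.
From the singleton clause (~m_32), m_32 = 0.
From the singleton clause (m_33), m_33 = 1.
From the singleton clause (~m_42), m_42 = 0.
From the singleton clause (m_43), m_43 = 1.
But (~m_43) is also a unit clause — contradiction.
That branch fails; take m_22 = 0 instead.
From the singleton clause (m_23), m_23 = 1.
From the singleton clause (~m_13), m_13 = 0.
From the singleton clause (~m_33), m_33 = 0.
From the singleton clause (m_32), m_32 = 1.
From the singleton clause (~m_12), m_12 = 0.
From the singleton clause (~m_42), m_42 = 0.
From the singleton clause (m_43), m_43 = 1.
But (~m_43) is also a unit clause — contradiction.
Both values of m_22 lead to a conflict.
Both values of m_11 lead to a conflict.
No assignment satisfies every clause.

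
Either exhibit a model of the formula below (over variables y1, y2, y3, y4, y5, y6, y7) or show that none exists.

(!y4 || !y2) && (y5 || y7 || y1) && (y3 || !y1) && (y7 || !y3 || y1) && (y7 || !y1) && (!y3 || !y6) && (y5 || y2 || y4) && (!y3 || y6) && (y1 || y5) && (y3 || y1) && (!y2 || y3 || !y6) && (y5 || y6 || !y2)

Try y4 = false.
Try y3 = true.
The clause (!y6) is unit, so y6 = false.
But (y6) is also a unit clause — contradiction.
Backtrack on y3: now try y3 = false.
The clause (!y1) is unit, so y1 = false.
But (y1) is also a unit clause — contradiction.
Neither y3 = true nor y3 = false works.
Backtrack on y4: now try y4 = true.
The clause (!y2) is unit, so y2 = false.
Try y3 = true.
The clause (!y6) is unit, so y6 = false.
But (y6) is also a unit clause — contradiction.
Backtrack on y3: now try y3 = false.
The clause (!y1) is unit, so y1 = false.
But (y1) is also a unit clause — contradiction.
Neither y3 = true nor y3 = false works.
Neither y4 = true nor y4 = false works.

UNSATISFIABLE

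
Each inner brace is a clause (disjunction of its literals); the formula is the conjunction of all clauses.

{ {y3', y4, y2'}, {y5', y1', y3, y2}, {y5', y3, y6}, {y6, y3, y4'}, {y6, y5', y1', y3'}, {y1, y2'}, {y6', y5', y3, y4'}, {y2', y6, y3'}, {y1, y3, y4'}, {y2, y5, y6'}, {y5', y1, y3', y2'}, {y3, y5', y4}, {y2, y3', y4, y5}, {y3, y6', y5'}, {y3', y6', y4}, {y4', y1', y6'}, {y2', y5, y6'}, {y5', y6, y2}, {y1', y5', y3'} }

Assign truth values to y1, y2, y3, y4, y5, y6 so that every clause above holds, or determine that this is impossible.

y1 ↦ 1,  y2 ↦ 0,  y3 ↦ 1,  y4 ↦ 1,  y5 ↦ 0,  y6 ↦ 0

Try y1 = 1.
Try y4 = 1.
(y6') alone gives y6 = 0.
(y3) alone gives y3 = 1.
(y5') alone gives y5 = 0.
(y2') alone gives y2 = 0.
This assignment satisfies each clause.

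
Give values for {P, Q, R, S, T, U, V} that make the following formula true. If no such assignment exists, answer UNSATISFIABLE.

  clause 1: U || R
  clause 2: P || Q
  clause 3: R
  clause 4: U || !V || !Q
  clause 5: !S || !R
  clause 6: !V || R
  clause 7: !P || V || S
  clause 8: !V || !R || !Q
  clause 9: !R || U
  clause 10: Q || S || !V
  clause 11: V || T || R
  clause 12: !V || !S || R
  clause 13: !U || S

The clause (R) is unit, so R = true.
The clause (!S) is unit, so S = false.
The clause (U) is unit, so U = true.
That conflicts with the unit clause (!U).

UNSATISFIABLE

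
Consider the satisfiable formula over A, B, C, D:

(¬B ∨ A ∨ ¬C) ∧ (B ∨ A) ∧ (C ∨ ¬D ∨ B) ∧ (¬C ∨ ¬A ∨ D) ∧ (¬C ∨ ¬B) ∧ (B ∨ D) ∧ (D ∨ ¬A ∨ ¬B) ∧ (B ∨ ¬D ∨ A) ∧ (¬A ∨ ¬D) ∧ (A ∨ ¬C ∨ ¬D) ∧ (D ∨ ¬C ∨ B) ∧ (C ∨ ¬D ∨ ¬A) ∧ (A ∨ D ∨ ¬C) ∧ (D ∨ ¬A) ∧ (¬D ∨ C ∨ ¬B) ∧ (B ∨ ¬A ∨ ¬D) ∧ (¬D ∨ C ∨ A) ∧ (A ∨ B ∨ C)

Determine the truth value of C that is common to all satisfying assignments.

Suppose C = True.
Unit clause (¬B) forces B = False.
Unit clause (A) forces A = True.
Unit clause (D) forces D = True.
Now (¬D) is unsatisfied and unit — conflict.
So every satisfying assignment has C = False.

False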